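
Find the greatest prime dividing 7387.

89

7387 = 83 · 89
89 is prime.
So 7387 = 83 · 89; the largest prime factor is 89.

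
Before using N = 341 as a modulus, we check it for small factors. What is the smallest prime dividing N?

341 is odd.
Digit sum 8, not divisible by 3.
Ends in 1: not divisible by 5.
7: 341 = 7·48 + 5
11: 341 = 11·31

11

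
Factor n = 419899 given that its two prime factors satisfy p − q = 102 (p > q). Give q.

Since p = q + 102, we have 419899 = q(q + 102), so q² + 102q − 419899 = 0.
Discriminant: 102² + 4·419899 = 10404 + 1679596 = 1690000; √1690000 = 1300.
q = (−102 + 1300)/2 = 599, and p = q + 102 = 701.
Check: 599 · 701 = 419899.

599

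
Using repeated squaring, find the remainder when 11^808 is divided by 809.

11^1 ≡ 11 (mod 809)
11^2 ≡ 11^2 = 121 ≡ 121 (mod 809)
11^4 ≡ 121^2 = 14641 ≡ 79 (mod 809)
11^8 ≡ 79^2 = 6241 ≡ 578 (mod 809)
11^16 ≡ 578^2 = 334084 ≡ 776 (mod 809)
11^32 ≡ 776^2 = 602176 ≡ 280 (mod 809)
11^64 ≡ 280^2 = 78400 ≡ 736 (mod 809)
11^128 ≡ 736^2 = 541696 ≡ 475 (mod 809)
11^256 ≡ 475^2 = 225625 ≡ 723 (mod 809)
11^512 ≡ 723^2 = 522729 ≡ 115 (mod 809)
808 = 512 + 256 + 32 + 8 in binary powers of 2.
So 11^808 ≡ 115 · 723 · 280 · 578 ≡ 1 (mod 809).
Since the result is 1, base 11 gives no evidence that 809 is composite.

1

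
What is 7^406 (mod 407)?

7^1 ≡ 7 (mod 407)
7^2 ≡ 7^2 = 49 ≡ 49 (mod 407)
7^4 ≡ 49^2 = 2401 ≡ 366 (mod 407)
7^8 ≡ 366^2 = 133956 ≡ 53 (mod 407)
7^16 ≡ 53^2 = 2809 ≡ 367 (mod 407)
7^32 ≡ 367^2 = 134689 ≡ 379 (mod 407)
7^64 ≡ 379^2 = 143641 ≡ 377 (mod 407)
7^128 ≡ 377^2 = 142129 ≡ 86 (mod 407)
7^256 ≡ 86^2 = 7396 ≡ 70 (mod 407)
406 = 256 + 128 + 16 + 4 + 2 in binary powers of 2.
So 7^406 ≡ 70 · 86 · 367 · 366 · 49 ≡ 81 (mod 407).
Since 81 ≠ 1, base 7 is a Fermat witness: 407 is composite.

81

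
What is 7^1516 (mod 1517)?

7^1 ≡ 7 (mod 1517)
7^2 ≡ 7^2 = 49 ≡ 49 (mod 1517)
7^4 ≡ 49^2 = 2401 ≡ 884 (mod 1517)
7^8 ≡ 884^2 = 781456 ≡ 201 (mod 1517)
7^16 ≡ 201^2 = 40401 ≡ 959 (mod 1517)
7^32 ≡ 959^2 = 919681 ≡ 379 (mod 1517)
7^64 ≡ 379^2 = 143641 ≡ 1043 (mod 1517)
7^128 ≡ 1043^2 = 1087849 ≡ 160 (mod 1517)
7^256 ≡ 160^2 = 25600 ≡ 1328 (mod 1517)
7^512 ≡ 1328^2 = 1763584 ≡ 830 (mod 1517)
7^1024 ≡ 830^2 = 688900 ≡ 182 (mod 1517)
1516 = 1024 + 256 + 128 + 64 + 32 + 8 + 4 in binary powers of 2.
So 7^1516 ≡ 182 · 1328 · 160 · 1043 · 379 · 201 · 884 ≡ 107 (mod 1517).
Since 107 ≠ 1, base 7 is a Fermat witness: 1517 is composite.

107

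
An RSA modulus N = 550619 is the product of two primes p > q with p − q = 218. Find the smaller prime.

Since p = q + 218, we have 550619 = q(q + 218), so q² + 218q − 550619 = 0.
Discriminant: 218² + 4·550619 = 47524 + 2202476 = 2250000; √2250000 = 1500.
q = (−218 + 1500)/2 = 641, and p = q + 218 = 859.
Check: 641 · 859 = 550619.

641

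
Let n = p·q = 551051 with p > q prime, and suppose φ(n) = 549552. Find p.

857

φ(n) = (p−1)(q−1) = n − (p+q) + 1, so p + q = 551051 − 549552 + 1 = 1500.
p and q are the roots of t² − 1500t + 551051 = 0.
Discriminant: 1500² − 4·551051 = 2250000 − 2204204 = 45796; √45796 = 214.
q = (1500 − 214)/2 = 643, p = (1500 + 214)/2 = 857.
Check: 643 · 857 = 551051.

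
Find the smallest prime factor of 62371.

97

62371 is odd.
Digit sum 19, not divisible by 3.
Ends in 1: not divisible by 5.
7: 62371 = 7·8910 + 1
11: 62371 = 11·5670 + 1
13: 62371 = 13·4797 + 10
17: 62371 = 17·3668 + 15
19: 62371 = 19·3282 + 13
23: 62371 = 23·2711 + 18
29: 62371 = 29·2150 + 21
31: 62371 = 31·2011 + 30
37: 62371 = 37·1685 + 26
41: 62371 = 41·1521 + 10
43: 62371 = 43·1450 + 21
47: 62371 = 47·1327 + 2
53: 62371 = 53·1176 + 43
59: 62371 = 59·1057 + 8
61: 62371 = 61·1022 + 29
67: 62371 = 67·930 + 61
71: 62371 = 71·878 + 33
73: 62371 = 73·854 + 29
79: 62371 = 79·789 + 40
83: 62371 = 83·751 + 38
89: 62371 = 89·700 + 71
97: 62371 = 97·643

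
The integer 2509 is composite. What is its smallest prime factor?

2509 is odd.
Digit sum 16, not divisible by 3.
Ends in 9: not divisible by 5.
7: 2509 = 7·358 + 3
11: 2509 = 11·228 + 1
13: 2509 = 13·193

13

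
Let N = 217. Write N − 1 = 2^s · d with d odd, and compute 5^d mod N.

217 − 1 = 216 = 2^3 · 27, so d = 27.
5^1 ≡ 5 (mod 217)
5^2 ≡ 5^2 = 25 ≡ 25 (mod 217)
5^4 ≡ 25^2 = 625 ≡ 191 (mod 217)
5^8 ≡ 191^2 = 36481 ≡ 25 (mod 217)
5^16 ≡ 25^2 = 625 ≡ 191 (mod 217)
27 = 16 + 8 + 2 + 1 in binary powers of 2.
So 5^27 ≡ 191 · 25 · 25 · 5 ≡ 125 (mod 217).
Squaring chain: 125 → 1 → 1; never reaches −1, so base 5 is a Miller–Rabin witness that 217 is composite.

125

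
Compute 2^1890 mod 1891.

2^1 ≡ 2 (mod 1891)
2^2 ≡ 2^2 = 4 ≡ 4 (mod 1891)
2^4 ≡ 4^2 = 16 ≡ 16 (mod 1891)
2^8 ≡ 16^2 = 256 ≡ 256 (mod 1891)
2^16 ≡ 256^2 = 65536 ≡ 1242 (mod 1891)
2^32 ≡ 1242^2 = 1542564 ≡ 1399 (mod 1891)
2^64 ≡ 1399^2 = 1957201 ≡ 16 (mod 1891)
2^128 ≡ 16^2 = 256 ≡ 256 (mod 1891)
2^256 ≡ 256^2 = 65536 ≡ 1242 (mod 1891)
2^512 ≡ 1242^2 = 1542564 ≡ 1399 (mod 1891)
2^1024 ≡ 1399^2 = 1957201 ≡ 16 (mod 1891)
1890 = 1024 + 512 + 256 + 64 + 32 + 2 in binary powers of 2.
So 2^1890 ≡ 16 · 1399 · 1242 · 16 · 1399 · 4 ≡ 1768 (mod 1891).
Since 1768 ≠ 1, base 2 is a Fermat witness: 1891 is composite.

1768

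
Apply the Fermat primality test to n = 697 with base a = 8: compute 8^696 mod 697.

8^1 ≡ 8 (mod 697)
8^2 ≡ 8^2 = 64 ≡ 64 (mod 697)
8^4 ≡ 64^2 = 4096 ≡ 611 (mod 697)
8^8 ≡ 611^2 = 373321 ≡ 426 (mod 697)
8^16 ≡ 426^2 = 181476 ≡ 256 (mod 697)
8^32 ≡ 256^2 = 65536 ≡ 18 (mod 697)
8^64 ≡ 18^2 = 324 ≡ 324 (mod 697)
8^128 ≡ 324^2 = 104976 ≡ 426 (mod 697)
8^256 ≡ 426^2 = 181476 ≡ 256 (mod 697)
8^512 ≡ 256^2 = 65536 ≡ 18 (mod 697)
696 = 512 + 128 + 32 + 16 + 8 in binary powers of 2.
So 8^696 ≡ 18 · 426 · 18 · 256 · 426 ≡ 256 (mod 697).
Since 256 ≠ 1, base 8 is a Fermat witness: 697 is composite.

256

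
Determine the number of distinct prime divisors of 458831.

3

458831 = 19^2 · 1271
1271 = 31 · 41
458831 = 19^2 · 31 · 41, which has 3 distinct prime factors.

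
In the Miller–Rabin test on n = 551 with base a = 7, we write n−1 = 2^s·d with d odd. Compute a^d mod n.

551 − 1 = 550 = 2^1 · 275, so d = 275.
7^1 ≡ 7 (mod 551)
7^2 ≡ 7^2 = 49 ≡ 49 (mod 551)
7^4 ≡ 49^2 = 2401 ≡ 197 (mod 551)
7^8 ≡ 197^2 = 38809 ≡ 239 (mod 551)
7^16 ≡ 239^2 = 57121 ≡ 368 (mod 551)
7^32 ≡ 368^2 = 135424 ≡ 429 (mod 551)
7^64 ≡ 429^2 = 184041 ≡ 7 (mod 551)
7^128 ≡ 7^2 = 49 ≡ 49 (mod 551)
7^256 ≡ 49^2 = 2401 ≡ 197 (mod 551)
275 = 256 + 16 + 2 + 1 in binary powers of 2.
So 7^275 ≡ 197 · 368 · 49 · 7 ≡ 49 (mod 551).
Squaring chain: 49; never reaches −1, so base 7 is a Miller–Rabin witness that 551 is composite.

49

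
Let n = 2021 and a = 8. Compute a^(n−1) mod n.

8^1 ≡ 8 (mod 2021)
8^2 ≡ 8^2 = 64 ≡ 64 (mod 2021)
8^4 ≡ 64^2 = 4096 ≡ 54 (mod 2021)
8^8 ≡ 54^2 = 2916 ≡ 895 (mod 2021)
8^16 ≡ 895^2 = 801025 ≡ 709 (mod 2021)
8^32 ≡ 709^2 = 502681 ≡ 1473 (mod 2021)
8^64 ≡ 1473^2 = 2169729 ≡ 1196 (mod 2021)
8^128 ≡ 1196^2 = 1430416 ≡ 1569 (mod 2021)
8^256 ≡ 1569^2 = 2461761 ≡ 183 (mod 2021)
8^512 ≡ 183^2 = 33489 ≡ 1153 (mod 2021)
8^1024 ≡ 1153^2 = 1329409 ≡ 1612 (mod 2021)
2020 = 1024 + 512 + 256 + 128 + 64 + 32 + 4 in binary powers of 2.
So 8^2020 ≡ 1612 · 1153 · 183 · 1569 · 1196 · 1473 · 54 ≡ 1860 (mod 2021).
Since 1860 ≠ 1, base 8 is a Fermat witness: 2021 is composite.

1860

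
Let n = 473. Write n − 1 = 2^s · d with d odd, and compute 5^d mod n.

372

473 − 1 = 472 = 2^3 · 59, so d = 59.
5^1 ≡ 5 (mod 473)
5^2 ≡ 5^2 = 25 ≡ 25 (mod 473)
5^4 ≡ 25^2 = 625 ≡ 152 (mod 473)
5^8 ≡ 152^2 = 23104 ≡ 400 (mod 473)
5^16 ≡ 400^2 = 160000 ≡ 126 (mod 473)
5^32 ≡ 126^2 = 15876 ≡ 267 (mod 473)
59 = 32 + 16 + 8 + 2 + 1 in binary powers of 2.
So 5^59 ≡ 267 · 126 · 400 · 25 · 5 ≡ 372 (mod 473).
Squaring chain: 372 → 268 → 401; never reaches −1, so base 5 is a Miller–Rabin witness that 473 is composite.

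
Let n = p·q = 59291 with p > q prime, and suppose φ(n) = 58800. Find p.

φ(n) = (p−1)(q−1) = n − (p+q) + 1, so p + q = 59291 − 58800 + 1 = 492.
p and q are the roots of t² − 492t + 59291 = 0.
Discriminant: 492² − 4·59291 = 242064 − 237164 = 4900; √4900 = 70.
q = (492 − 70)/2 = 211, p = (492 + 70)/2 = 281.
Check: 211 · 281 = 59291.

281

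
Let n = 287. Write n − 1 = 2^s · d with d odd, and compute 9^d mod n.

287 − 1 = 286 = 2^1 · 143, so d = 143.
9^1 ≡ 9 (mod 287)
9^2 ≡ 9^2 = 81 ≡ 81 (mod 287)
9^4 ≡ 81^2 = 6561 ≡ 247 (mod 287)
9^8 ≡ 247^2 = 61009 ≡ 165 (mod 287)
9^16 ≡ 165^2 = 27225 ≡ 247 (mod 287)
9^32 ≡ 247^2 = 61009 ≡ 165 (mod 287)
9^64 ≡ 165^2 = 27225 ≡ 247 (mod 287)
9^128 ≡ 247^2 = 61009 ≡ 165 (mod 287)
143 = 128 + 8 + 4 + 2 + 1 in binary powers of 2.
So 9^143 ≡ 165 · 165 · 247 · 81 · 9 ≡ 32 (mod 287).
Squaring chain: 32; never reaches −1, so base 9 is a Miller–Rabin witness that 287 is composite.

32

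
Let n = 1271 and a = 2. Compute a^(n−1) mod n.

2^1 ≡ 2 (mod 1271)
2^2 ≡ 2^2 = 4 ≡ 4 (mod 1271)
2^4 ≡ 4^2 = 16 ≡ 16 (mod 1271)
2^8 ≡ 16^2 = 256 ≡ 256 (mod 1271)
2^16 ≡ 256^2 = 65536 ≡ 715 (mod 1271)
2^32 ≡ 715^2 = 511225 ≡ 283 (mod 1271)
2^64 ≡ 283^2 = 80089 ≡ 16 (mod 1271)
2^128 ≡ 16^2 = 256 ≡ 256 (mod 1271)
2^256 ≡ 256^2 = 65536 ≡ 715 (mod 1271)
2^512 ≡ 715^2 = 511225 ≡ 283 (mod 1271)
2^1024 ≡ 283^2 = 80089 ≡ 16 (mod 1271)
1270 = 1024 + 128 + 64 + 32 + 16 + 4 + 2 in binary powers of 2.
So 2^1270 ≡ 16 · 256 · 16 · 283 · 715 · 16 · 4 ≡ 1024 (mod 1271).
Since 1024 ≠ 1, base 2 is a Fermat witness: 1271 is composite.

1024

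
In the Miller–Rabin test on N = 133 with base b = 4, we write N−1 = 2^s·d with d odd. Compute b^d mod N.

133 − 1 = 132 = 2^2 · 33, so d = 33.
4^1 ≡ 4 (mod 133)
4^2 ≡ 4^2 = 16 ≡ 16 (mod 133)
4^4 ≡ 16^2 = 256 ≡ 123 (mod 133)
4^8 ≡ 123^2 = 15129 ≡ 100 (mod 133)
4^16 ≡ 100^2 = 10000 ≡ 25 (mod 133)
4^32 ≡ 25^2 = 625 ≡ 93 (mod 133)
33 = 32 + 1 in binary powers of 2.
So 4^33 ≡ 93 · 4 ≡ 106 (mod 133).
Squaring chain: 106 → 64; never reaches −1, so base 4 is a Miller–Rabin witness that 133 is composite.

106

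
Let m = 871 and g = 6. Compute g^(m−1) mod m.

6^1 ≡ 6 (mod 871)
6^2 ≡ 6^2 = 36 ≡ 36 (mod 871)
6^4 ≡ 36^2 = 1296 ≡ 425 (mod 871)
6^8 ≡ 425^2 = 180625 ≡ 328 (mod 871)
6^16 ≡ 328^2 = 107584 ≡ 451 (mod 871)
6^32 ≡ 451^2 = 203401 ≡ 458 (mod 871)
6^64 ≡ 458^2 = 209764 ≡ 724 (mod 871)
6^128 ≡ 724^2 = 524176 ≡ 705 (mod 871)
6^256 ≡ 705^2 = 497025 ≡ 555 (mod 871)
6^512 ≡ 555^2 = 308025 ≡ 562 (mod 871)
870 = 512 + 256 + 64 + 32 + 4 + 2 in binary powers of 2.
So 6^870 ≡ 562 · 555 · 724 · 458 · 425 · 36 ≡ 844 (mod 871).
Since 844 ≠ 1, base 6 is a Fermat witness: 871 is composite.

844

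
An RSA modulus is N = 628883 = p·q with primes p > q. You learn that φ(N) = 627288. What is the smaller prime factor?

709

φ(n) = (p−1)(q−1) = n − (p+q) + 1, so p + q = 628883 − 627288 + 1 = 1596.
p and q are the roots of t² − 1596t + 628883 = 0.
Discriminant: 1596² − 4·628883 = 2547216 − 2515532 = 31684; √31684 = 178.
q = (1596 − 178)/2 = 709, p = (1596 + 178)/2 = 887.
Check: 709 · 887 = 628883.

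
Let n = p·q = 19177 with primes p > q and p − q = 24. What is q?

127

Since p = q + 24, we have 19177 = q(q + 24), so q² + 24q − 19177 = 0.
Discriminant: 24² + 4·19177 = 576 + 76708 = 77284; √77284 = 278.
q = (−24 + 278)/2 = 127, and p = q + 24 = 151.
Check: 127 · 151 = 19177.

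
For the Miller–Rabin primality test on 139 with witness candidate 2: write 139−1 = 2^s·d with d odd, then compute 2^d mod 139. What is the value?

138

139 − 1 = 138 = 2^1 · 69, so d = 69.
2^1 ≡ 2 (mod 139)
2^2 ≡ 2^2 = 4 ≡ 4 (mod 139)
2^4 ≡ 4^2 = 16 ≡ 16 (mod 139)
2^8 ≡ 16^2 = 256 ≡ 117 (mod 139)
2^16 ≡ 117^2 = 13689 ≡ 67 (mod 139)
2^32 ≡ 67^2 = 4489 ≡ 41 (mod 139)
2^64 ≡ 41^2 = 1681 ≡ 13 (mod 139)
69 = 64 + 4 + 1 in binary powers of 2.
So 2^69 ≡ 13 · 16 · 2 ≡ 138 (mod 139).
Since 2^d ≡ 138 (mod 139), base 2 does not prove 139 composite.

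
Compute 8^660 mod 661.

8^1 ≡ 8 (mod 661)
8^2 ≡ 8^2 = 64 ≡ 64 (mod 661)
8^4 ≡ 64^2 = 4096 ≡ 130 (mod 661)
8^8 ≡ 130^2 = 16900 ≡ 375 (mod 661)
8^16 ≡ 375^2 = 140625 ≡ 493 (mod 661)
8^32 ≡ 493^2 = 243049 ≡ 462 (mod 661)
8^64 ≡ 462^2 = 213444 ≡ 602 (mod 661)
8^128 ≡ 602^2 = 362404 ≡ 176 (mod 661)
8^256 ≡ 176^2 = 30976 ≡ 570 (mod 661)
8^512 ≡ 570^2 = 324900 ≡ 349 (mod 661)
660 = 512 + 128 + 16 + 4 in binary powers of 2.
So 8^660 ≡ 349 · 176 · 493 · 130 ≡ 1 (mod 661).
Since the result is 1, base 8 gives no evidence that 661 is composite.

1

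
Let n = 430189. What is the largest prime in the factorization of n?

83

430189 = 71 · 6059
6059 = 73 · 83
83 is prime.
So 430189 = 71 · 73 · 83; the largest prime factor is 83.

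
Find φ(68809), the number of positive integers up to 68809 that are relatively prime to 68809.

61776

Factor: 68809 = 13 · 67 · 79.
φ(68809) = (13−1) · (67−1) · (79−1) = 12 · 66 · 78 = 61776.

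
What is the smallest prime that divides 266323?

19

266323 is odd.
Digit sum 22, not divisible by 3.
Ends in 3: not divisible by 5.
7: 266323 = 7·38046 + 1
11: 266323 = 11·24211 + 2
13: 266323 = 13·20486 + 5
17: 266323 = 17·15666 + 1
19: 266323 = 19·14017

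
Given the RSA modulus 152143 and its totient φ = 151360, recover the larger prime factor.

φ(n) = (p−1)(q−1) = n − (p+q) + 1, so p + q = 152143 − 151360 + 1 = 784.
p and q are the roots of t² − 784t + 152143 = 0.
Discriminant: 784² − 4·152143 = 614656 − 608572 = 6084; √6084 = 78.
q = (784 − 78)/2 = 353, p = (784 + 78)/2 = 431.
Check: 353 · 431 = 152143.

431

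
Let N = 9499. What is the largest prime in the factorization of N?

9499 = 7 · 1357
1357 = 23 · 59
59 is prime.
So 9499 = 7 · 23 · 59; the largest prime factor is 59.

59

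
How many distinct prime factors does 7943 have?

7943 = 13^2 · 47
7943 = 13^2 · 47, which has 2 distinct prime factors.

2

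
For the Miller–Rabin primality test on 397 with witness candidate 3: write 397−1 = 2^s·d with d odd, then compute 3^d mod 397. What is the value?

396

397 − 1 = 396 = 2^2 · 99, so d = 99.
3^1 ≡ 3 (mod 397)
3^2 ≡ 3^2 = 9 ≡ 9 (mod 397)
3^4 ≡ 9^2 = 81 ≡ 81 (mod 397)
3^8 ≡ 81^2 = 6561 ≡ 209 (mod 397)
3^16 ≡ 209^2 = 43681 ≡ 11 (mod 397)
3^32 ≡ 11^2 = 121 ≡ 121 (mod 397)
3^64 ≡ 121^2 = 14641 ≡ 349 (mod 397)
99 = 64 + 32 + 2 + 1 in binary powers of 2.
So 3^99 ≡ 349 · 121 · 9 · 3 ≡ 396 (mod 397).
Since 3^d ≡ 396 (mod 397), base 3 does not prove 397 composite.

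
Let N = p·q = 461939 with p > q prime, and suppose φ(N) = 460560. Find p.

φ(n) = (p−1)(q−1) = n − (p+q) + 1, so p + q = 461939 − 460560 + 1 = 1380.
p and q are the roots of t² − 1380t + 461939 = 0.
Discriminant: 1380² − 4·461939 = 1904400 − 1847756 = 56644; √56644 = 238.
q = (1380 − 238)/2 = 571, p = (1380 + 238)/2 = 809.
Check: 571 · 809 = 461939.

809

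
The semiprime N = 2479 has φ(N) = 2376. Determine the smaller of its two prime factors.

37

φ(n) = (p−1)(q−1) = n − (p+q) + 1, so p + q = 2479 − 2376 + 1 = 104.
p and q are the roots of t² − 104t + 2479 = 0.
Discriminant: 104² − 4·2479 = 10816 − 9916 = 900; √900 = 30.
q = (104 − 30)/2 = 37, p = (104 + 30)/2 = 67.
Check: 37 · 67 = 2479.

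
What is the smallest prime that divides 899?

899 is odd.
Digit sum 26, not divisible by 3.
Ends in 9: not divisible by 5.
7: 899 = 7·128 + 3
11: 899 = 11·81 + 8
13: 899 = 13·69 + 2
17: 899 = 17·52 + 15
19: 899 = 19·47 + 6
23: 899 = 23·39 + 2
29: 899 = 29·31

29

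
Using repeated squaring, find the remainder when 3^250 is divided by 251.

3^1 ≡ 3 (mod 251)
3^2 ≡ 3^2 = 9 ≡ 9 (mod 251)
3^4 ≡ 9^2 = 81 ≡ 81 (mod 251)
3^8 ≡ 81^2 = 6561 ≡ 35 (mod 251)
3^16 ≡ 35^2 = 1225 ≡ 221 (mod 251)
3^32 ≡ 221^2 = 48841 ≡ 147 (mod 251)
3^64 ≡ 147^2 = 21609 ≡ 23 (mod 251)
3^128 ≡ 23^2 = 529 ≡ 27 (mod 251)
250 = 128 + 64 + 32 + 16 + 8 + 2 in binary powers of 2.
So 3^250 ≡ 27 · 23 · 147 · 221 · 35 · 9 ≡ 1 (mod 251).
Since the result is 1, base 3 gives no evidence that 251 is composite.

1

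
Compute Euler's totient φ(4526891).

Factor: 4526891 = 137 · 173 · 191.
φ(4526891) = (137−1) · (173−1) · (191−1) = 136 · 172 · 190 = 4444480.

4444480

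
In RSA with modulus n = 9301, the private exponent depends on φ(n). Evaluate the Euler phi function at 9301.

Factor: 9301 = 71 · 131.
φ(9301) = (71−1) · (131−1) = 70 · 130 = 9100.

9100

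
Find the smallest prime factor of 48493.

71

48493 is odd.
Digit sum 28, not divisible by 3.
Ends in 3: not divisible by 5.
7: 48493 = 7·6927 + 4
11: 48493 = 11·4408 + 5
13: 48493 = 13·3730 + 3
17: 48493 = 17·2852 + 9
19: 48493 = 19·2552 + 5
23: 48493 = 23·2108 + 9
29: 48493 = 29·1672 + 5
31: 48493 = 31·1564 + 9
37: 48493 = 37·1310 + 23
41: 48493 = 41·1182 + 31
43: 48493 = 43·1127 + 32
47: 48493 = 47·1031 + 36
53: 48493 = 53·914 + 51
59: 48493 = 59·821 + 54
61: 48493 = 61·794 + 59
67: 48493 = 67·723 + 52
71: 48493 = 71·683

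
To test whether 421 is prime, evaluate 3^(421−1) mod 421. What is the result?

3^1 ≡ 3 (mod 421)
3^2 ≡ 3^2 = 9 ≡ 9 (mod 421)
3^4 ≡ 9^2 = 81 ≡ 81 (mod 421)
3^8 ≡ 81^2 = 6561 ≡ 246 (mod 421)
3^16 ≡ 246^2 = 60516 ≡ 313 (mod 421)
3^32 ≡ 313^2 = 97969 ≡ 297 (mod 421)
3^64 ≡ 297^2 = 88209 ≡ 220 (mod 421)
3^128 ≡ 220^2 = 48400 ≡ 406 (mod 421)
3^256 ≡ 406^2 = 164836 ≡ 225 (mod 421)
420 = 256 + 128 + 32 + 4 in binary powers of 2.
So 3^420 ≡ 225 · 406 · 297 · 81 ≡ 1 (mod 421).
Since the result is 1, base 3 gives no evidence that 421 is composite.

1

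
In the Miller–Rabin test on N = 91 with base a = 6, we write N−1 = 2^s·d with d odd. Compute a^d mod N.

83

91 − 1 = 90 = 2^1 · 45, so d = 45.
6^1 ≡ 6 (mod 91)
6^2 ≡ 6^2 = 36 ≡ 36 (mod 91)
6^4 ≡ 36^2 = 1296 ≡ 22 (mod 91)
6^8 ≡ 22^2 = 484 ≡ 29 (mod 91)
6^16 ≡ 29^2 = 841 ≡ 22 (mod 91)
6^32 ≡ 22^2 = 484 ≡ 29 (mod 91)
45 = 32 + 8 + 4 + 1 in binary powers of 2.
So 6^45 ≡ 29 · 29 · 22 · 6 ≡ 83 (mod 91).
Squaring chain: 83; never reaches −1, so base 6 is a Miller–Rabin witness that 91 is composite.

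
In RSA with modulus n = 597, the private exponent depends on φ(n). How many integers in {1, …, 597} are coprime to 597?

396

Factor: 597 = 3 · 199.
φ(597) = (3−1) · (199−1) = 2 · 198 = 396.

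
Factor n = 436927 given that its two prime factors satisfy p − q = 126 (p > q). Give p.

Since p = q + 126, we have 436927 = q(q + 126), so q² + 126q − 436927 = 0.
Discriminant: 126² + 4·436927 = 15876 + 1747708 = 1763584; √1763584 = 1328.
q = (−126 + 1328)/2 = 601, and p = q + 126 = 727.
Check: 601 · 727 = 436927.

727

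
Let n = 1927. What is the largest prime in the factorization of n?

47

1927 = 41 · 47
47 is prime.
So 1927 = 41 · 47; the largest prime factor is 47.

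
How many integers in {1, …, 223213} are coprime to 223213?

Factor: 223213 = 29 · 43 · 179.
φ(223213) = (29−1) · (43−1) · (179−1) = 28 · 42 · 178 = 209328.

209328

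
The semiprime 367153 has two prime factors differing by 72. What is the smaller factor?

571

Since p = q + 72, we have 367153 = q(q + 72), so q² + 72q − 367153 = 0.
Discriminant: 72² + 4·367153 = 5184 + 1468612 = 1473796; √1473796 = 1214.
q = (−72 + 1214)/2 = 571, and p = q + 72 = 643.
Check: 571 · 643 = 367153.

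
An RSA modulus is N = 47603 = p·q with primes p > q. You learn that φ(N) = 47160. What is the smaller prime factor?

181

φ(n) = (p−1)(q−1) = n − (p+q) + 1, so p + q = 47603 − 47160 + 1 = 444.
p and q are the roots of t² − 444t + 47603 = 0.
Discriminant: 444² − 4·47603 = 197136 − 190412 = 6724; √6724 = 82.
q = (444 − 82)/2 = 181, p = (444 + 82)/2 = 263.
Check: 181 · 263 = 47603.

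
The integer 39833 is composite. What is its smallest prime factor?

39833 is odd.
Digit sum 26, not divisible by 3.
Ends in 3: not divisible by 5.
7: 39833 = 7·5690 + 3
11: 39833 = 11·3621 + 2
13: 39833 = 13·3064 + 1
17: 39833 = 17·2343 + 2
19: 39833 = 19·2096 + 9
23: 39833 = 23·1731 + 20
29: 39833 = 29·1373 + 16
31: 39833 = 31·1284 + 29
37: 39833 = 37·1076 + 21
41: 39833 = 41·971 + 22
43: 39833 = 43·926 + 15
47: 39833 = 47·847 + 24
53: 39833 = 53·751 + 30
59: 39833 = 59·675 + 8
61: 39833 = 61·653

61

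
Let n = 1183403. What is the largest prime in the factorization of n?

1183403 = 13 · 91031
91031 = 29 · 3139
3139 = 43 · 73
73 is prime.
So 1183403 = 13 · 29 · 43 · 73; the largest prime factor is 73.

73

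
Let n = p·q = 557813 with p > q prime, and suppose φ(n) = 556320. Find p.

761

φ(n) = (p−1)(q−1) = n − (p+q) + 1, so p + q = 557813 − 556320 + 1 = 1494.
p and q are the roots of t² − 1494t + 557813 = 0.
Discriminant: 1494² − 4·557813 = 2232036 − 2231252 = 784; √784 = 28.
q = (1494 − 28)/2 = 733, p = (1494 + 28)/2 = 761.
Check: 733 · 761 = 557813.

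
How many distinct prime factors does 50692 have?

4

50692 = 2^2 · 12673
12673 = 19 · 667
667 = 23 · 29
50692 = 2^2 · 19 · 23 · 29, which has 4 distinct prime factors.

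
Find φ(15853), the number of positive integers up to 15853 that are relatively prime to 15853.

Factor: 15853 = 83 · 191.
φ(15853) = (83−1) · (191−1) = 82 · 190 = 15580.

15580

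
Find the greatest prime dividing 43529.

79

43529 = 19 · 2291
2291 = 29 · 79
79 is prime.
So 43529 = 19 · 29 · 79; the largest prime factor is 79.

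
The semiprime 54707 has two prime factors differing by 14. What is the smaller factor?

Since p = q + 14, we have 54707 = q(q + 14), so q² + 14q − 54707 = 0.
Discriminant: 14² + 4·54707 = 196 + 218828 = 219024; √219024 = 468.
q = (−14 + 468)/2 = 227, and p = q + 14 = 241.
Check: 227 · 241 = 54707.

227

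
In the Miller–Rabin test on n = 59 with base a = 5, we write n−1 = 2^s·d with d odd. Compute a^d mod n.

59 − 1 = 58 = 2^1 · 29, so d = 29.
5^1 ≡ 5 (mod 59)
5^2 ≡ 5^2 = 25 ≡ 25 (mod 59)
5^4 ≡ 25^2 = 625 ≡ 35 (mod 59)
5^8 ≡ 35^2 = 1225 ≡ 45 (mod 59)
5^16 ≡ 45^2 = 2025 ≡ 19 (mod 59)
29 = 16 + 8 + 4 + 1 in binary powers of 2.
So 5^29 ≡ 19 · 45 · 35 · 5 ≡ 1 (mod 59).
Since 5^d ≡ 1 (mod 59), base 5 does not prove 59 composite.

1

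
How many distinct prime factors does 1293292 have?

6

1293292 = 2^2 · 323323
323323 = 7 · 46189
46189 = 11 · 4199
4199 = 13 · 323
323 = 17 · 19
1293292 = 2^2 · 7 · 11 · 13 · 17 · 19, which has 6 distinct prime factors.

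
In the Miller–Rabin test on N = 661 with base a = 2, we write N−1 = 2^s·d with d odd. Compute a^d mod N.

555

661 − 1 = 660 = 2^2 · 165, so d = 165.
2^1 ≡ 2 (mod 661)
2^2 ≡ 2^2 = 4 ≡ 4 (mod 661)
2^4 ≡ 4^2 = 16 ≡ 16 (mod 661)
2^8 ≡ 16^2 = 256 ≡ 256 (mod 661)
2^16 ≡ 256^2 = 65536 ≡ 97 (mod 661)
2^32 ≡ 97^2 = 9409 ≡ 155 (mod 661)
2^64 ≡ 155^2 = 24025 ≡ 229 (mod 661)
2^128 ≡ 229^2 = 52441 ≡ 222 (mod 661)
165 = 128 + 32 + 4 + 1 in binary powers of 2.
So 2^165 ≡ 222 · 155 · 16 · 2 ≡ 555 (mod 661).
Squaring chain: 555 → 660; reaches −1, so base 2 does not prove 661 composite.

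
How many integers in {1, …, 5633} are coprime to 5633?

5460

Factor: 5633 = 43 · 131.
φ(5633) = (43−1) · (131−1) = 42 · 130 = 5460.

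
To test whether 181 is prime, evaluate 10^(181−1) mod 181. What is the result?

1

10^1 ≡ 10 (mod 181)
10^2 ≡ 10^2 = 100 ≡ 100 (mod 181)
10^4 ≡ 100^2 = 10000 ≡ 45 (mod 181)
10^8 ≡ 45^2 = 2025 ≡ 34 (mod 181)
10^16 ≡ 34^2 = 1156 ≡ 70 (mod 181)
10^32 ≡ 70^2 = 4900 ≡ 13 (mod 181)
10^64 ≡ 13^2 = 169 ≡ 169 (mod 181)
10^128 ≡ 169^2 = 28561 ≡ 144 (mod 181)
180 = 128 + 32 + 16 + 4 in binary powers of 2.
So 10^180 ≡ 144 · 13 · 70 · 45 ≡ 1 (mod 181).
Since the result is 1, base 10 gives no evidence that 181 is composite.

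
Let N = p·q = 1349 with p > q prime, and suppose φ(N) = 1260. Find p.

71

φ(n) = (p−1)(q−1) = n − (p+q) + 1, so p + q = 1349 − 1260 + 1 = 90.
p and q are the roots of t² − 90t + 1349 = 0.
Discriminant: 90² − 4·1349 = 8100 − 5396 = 2704; √2704 = 52.
q = (90 − 52)/2 = 19, p = (90 + 52)/2 = 71.
Check: 19 · 71 = 1349.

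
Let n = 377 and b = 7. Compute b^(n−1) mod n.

74

7^1 ≡ 7 (mod 377)
7^2 ≡ 7^2 = 49 ≡ 49 (mod 377)
7^4 ≡ 49^2 = 2401 ≡ 139 (mod 377)
7^8 ≡ 139^2 = 19321 ≡ 94 (mod 377)
7^16 ≡ 94^2 = 8836 ≡ 165 (mod 377)
7^32 ≡ 165^2 = 27225 ≡ 81 (mod 377)
7^64 ≡ 81^2 = 6561 ≡ 152 (mod 377)
7^128 ≡ 152^2 = 23104 ≡ 107 (mod 377)
7^256 ≡ 107^2 = 11449 ≡ 139 (mod 377)
376 = 256 + 64 + 32 + 16 + 8 in binary powers of 2.
So 7^376 ≡ 139 · 152 · 81 · 165 · 94 ≡ 74 (mod 377).
Since 74 ≠ 1, base 7 is a Fermat witness: 377 is composite.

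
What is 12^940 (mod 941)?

12^1 ≡ 12 (mod 941)
12^2 ≡ 12^2 = 144 ≡ 144 (mod 941)
12^4 ≡ 144^2 = 20736 ≡ 34 (mod 941)
12^8 ≡ 34^2 = 1156 ≡ 215 (mod 941)
12^16 ≡ 215^2 = 46225 ≡ 116 (mod 941)
12^32 ≡ 116^2 = 13456 ≡ 282 (mod 941)
12^64 ≡ 282^2 = 79524 ≡ 480 (mod 941)
12^128 ≡ 480^2 = 230400 ≡ 796 (mod 941)
12^256 ≡ 796^2 = 633616 ≡ 323 (mod 941)
12^512 ≡ 323^2 = 104329 ≡ 819 (mod 941)
940 = 512 + 256 + 128 + 32 + 8 + 4 in binary powers of 2.
So 12^940 ≡ 819 · 323 · 796 · 282 · 215 · 34 ≡ 1 (mod 941).
Since the result is 1, base 12 gives no evidence that 941 is composite.

1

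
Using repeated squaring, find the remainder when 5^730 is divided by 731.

5^1 ≡ 5 (mod 731)
5^2 ≡ 5^2 = 25 ≡ 25 (mod 731)
5^4 ≡ 25^2 = 625 ≡ 625 (mod 731)
5^8 ≡ 625^2 = 390625 ≡ 271 (mod 731)
5^16 ≡ 271^2 = 73441 ≡ 341 (mod 731)
5^32 ≡ 341^2 = 116281 ≡ 52 (mod 731)
5^64 ≡ 52^2 = 2704 ≡ 511 (mod 731)
5^128 ≡ 511^2 = 261121 ≡ 154 (mod 731)
5^256 ≡ 154^2 = 23716 ≡ 324 (mod 731)
5^512 ≡ 324^2 = 104976 ≡ 443 (mod 731)
730 = 512 + 128 + 64 + 16 + 8 + 2 in binary powers of 2.
So 5^730 ≡ 443 · 154 · 511 · 341 · 271 · 25 ≡ 298 (mod 731).
Since 298 ≠ 1, base 5 is a Fermat witness: 731 is composite.

298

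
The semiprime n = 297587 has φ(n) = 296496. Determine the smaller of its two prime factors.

523

φ(n) = (p−1)(q−1) = n − (p+q) + 1, so p + q = 297587 − 296496 + 1 = 1092.
p and q are the roots of t² − 1092t + 297587 = 0.
Discriminant: 1092² − 4·297587 = 1192464 − 1190348 = 2116; √2116 = 46.
q = (1092 − 46)/2 = 523, p = (1092 + 46)/2 = 569.
Check: 523 · 569 = 297587.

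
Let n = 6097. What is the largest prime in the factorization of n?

6097 = 7 · 871
871 = 13 · 67
67 is prime.
So 6097 = 7 · 13 · 67; the largest prime factor is 67.

67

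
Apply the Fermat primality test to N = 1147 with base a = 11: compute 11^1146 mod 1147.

593

11^1 ≡ 11 (mod 1147)
11^2 ≡ 11^2 = 121 ≡ 121 (mod 1147)
11^4 ≡ 121^2 = 14641 ≡ 877 (mod 1147)
11^8 ≡ 877^2 = 769129 ≡ 639 (mod 1147)
11^16 ≡ 639^2 = 408321 ≡ 1136 (mod 1147)
11^32 ≡ 1136^2 = 1290496 ≡ 121 (mod 1147)
11^64 ≡ 121^2 = 14641 ≡ 877 (mod 1147)
11^128 ≡ 877^2 = 769129 ≡ 639 (mod 1147)
11^256 ≡ 639^2 = 408321 ≡ 1136 (mod 1147)
11^512 ≡ 1136^2 = 1290496 ≡ 121 (mod 1147)
11^1024 ≡ 121^2 = 14641 ≡ 877 (mod 1147)
1146 = 1024 + 64 + 32 + 16 + 8 + 2 in binary powers of 2.
So 11^1146 ≡ 877 · 877 · 121 · 1136 · 639 · 121 ≡ 593 (mod 1147).
Since 593 ≠ 1, base 11 is a Fermat witness: 1147 is composite.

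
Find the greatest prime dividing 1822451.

79

1822451 = 17 · 107203
107203 = 23 · 4661
4661 = 59 · 79
79 is prime.
So 1822451 = 17 · 23 · 59 · 79; the largest prime factor is 79.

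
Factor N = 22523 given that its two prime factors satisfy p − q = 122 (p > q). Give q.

Since p = q + 122, we have 22523 = q(q + 122), so q² + 122q − 22523 = 0.
Discriminant: 122² + 4·22523 = 14884 + 90092 = 104976; √104976 = 324.
q = (−122 + 324)/2 = 101, and p = q + 122 = 223.
Check: 101 · 223 = 22523.

101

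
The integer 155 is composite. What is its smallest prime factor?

5

155 is odd.
Digit sum 11, not divisible by 3.
Ends in 5: divisible by 5.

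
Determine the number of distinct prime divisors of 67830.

67830 = 2 · 33915
33915 = 3 · 11305
11305 = 5 · 2261
2261 = 7 · 323
323 = 17 · 19
67830 = 2 · 3 · 5 · 7 · 17 · 19, which has 6 distinct prime factors.

6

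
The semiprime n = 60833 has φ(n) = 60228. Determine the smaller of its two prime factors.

127

φ(n) = (p−1)(q−1) = n − (p+q) + 1, so p + q = 60833 − 60228 + 1 = 606.
p and q are the roots of t² − 606t + 60833 = 0.
Discriminant: 606² − 4·60833 = 367236 − 243332 = 123904; √123904 = 352.
q = (606 − 352)/2 = 127, p = (606 + 352)/2 = 479.
Check: 127 · 479 = 60833.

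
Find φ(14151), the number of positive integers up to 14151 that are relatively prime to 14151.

Factor: 14151 = 3 · 53 · 89.
φ(14151) = (3−1) · (53−1) · (89−1) = 2 · 52 · 88 = 9152.

9152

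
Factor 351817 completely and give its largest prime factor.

351817 = 59 · 5963
5963 = 67 · 89
89 is prime.
So 351817 = 59 · 67 · 89; the largest prime factor is 89.

89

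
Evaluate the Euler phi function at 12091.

11872

Factor: 12091 = 107 · 113.
φ(12091) = (107−1) · (113−1) = 106 · 112 = 11872.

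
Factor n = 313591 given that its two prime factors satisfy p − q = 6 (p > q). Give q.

Since p = q + 6, we have 313591 = q(q + 6), so q² + 6q − 313591 = 0.
Discriminant: 6² + 4·313591 = 36 + 1254364 = 1254400; √1254400 = 1120.
q = (−6 + 1120)/2 = 557, and p = q + 6 = 563.
Check: 557 · 563 = 313591.

557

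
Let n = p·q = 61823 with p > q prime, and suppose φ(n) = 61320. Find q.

φ(n) = (p−1)(q−1) = n − (p+q) + 1, so p + q = 61823 − 61320 + 1 = 504.
p and q are the roots of t² − 504t + 61823 = 0.
Discriminant: 504² − 4·61823 = 254016 − 247292 = 6724; √6724 = 82.
q = (504 − 82)/2 = 211, p = (504 + 82)/2 = 293.
Check: 211 · 293 = 61823.

211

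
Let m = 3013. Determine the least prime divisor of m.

23

3013 is odd.
Digit sum 7, not divisible by 3.
Ends in 3: not divisible by 5.
7: 3013 = 7·430 + 3
11: 3013 = 11·273 + 10
13: 3013 = 13·231 + 10
17: 3013 = 17·177 + 4
19: 3013 = 19·158 + 11
23: 3013 = 23·131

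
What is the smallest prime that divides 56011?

79

56011 is odd.
Digit sum 13, not divisible by 3.
Ends in 1: not divisible by 5.
7: 56011 = 7·8001 + 4
11: 56011 = 11·5091 + 10
13: 56011 = 13·4308 + 7
17: 56011 = 17·3294 + 13
19: 56011 = 19·2947 + 18
23: 56011 = 23·2435 + 6
29: 56011 = 29·1931 + 12
31: 56011 = 31·1806 + 25
37: 56011 = 37·1513 + 30
41: 56011 = 41·1366 + 5
43: 56011 = 43·1302 + 25
47: 56011 = 47·1191 + 34
53: 56011 = 53·1056 + 43
59: 56011 = 59·949 + 20
61: 56011 = 61·918 + 13
67: 56011 = 67·835 + 66
71: 56011 = 71·788 + 63
73: 56011 = 73·767 + 20
79: 56011 = 79·709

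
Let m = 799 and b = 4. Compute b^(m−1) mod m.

747

4^1 ≡ 4 (mod 799)
4^2 ≡ 4^2 = 16 ≡ 16 (mod 799)
4^4 ≡ 16^2 = 256 ≡ 256 (mod 799)
4^8 ≡ 256^2 = 65536 ≡ 18 (mod 799)
4^16 ≡ 18^2 = 324 ≡ 324 (mod 799)
4^32 ≡ 324^2 = 104976 ≡ 307 (mod 799)
4^64 ≡ 307^2 = 94249 ≡ 766 (mod 799)
4^128 ≡ 766^2 = 586756 ≡ 290 (mod 799)
4^256 ≡ 290^2 = 84100 ≡ 205 (mod 799)
4^512 ≡ 205^2 = 42025 ≡ 477 (mod 799)
798 = 512 + 256 + 16 + 8 + 4 + 2 in binary powers of 2.
So 4^798 ≡ 477 · 205 · 324 · 18 · 256 · 16 ≡ 747 (mod 799).
Since 747 ≠ 1, base 4 is a Fermat witness: 799 is composite.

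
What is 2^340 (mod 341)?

2^1 ≡ 2 (mod 341)
2^2 ≡ 2^2 = 4 ≡ 4 (mod 341)
2^4 ≡ 4^2 = 16 ≡ 16 (mod 341)
2^8 ≡ 16^2 = 256 ≡ 256 (mod 341)
2^16 ≡ 256^2 = 65536 ≡ 64 (mod 341)
2^32 ≡ 64^2 = 4096 ≡ 4 (mod 341)
2^64 ≡ 4^2 = 16 ≡ 16 (mod 341)
2^128 ≡ 16^2 = 256 ≡ 256 (mod 341)
2^256 ≡ 256^2 = 65536 ≡ 64 (mod 341)
340 = 256 + 64 + 16 + 4 in binary powers of 2.
So 2^340 ≡ 64 · 16 · 64 · 16 ≡ 1 (mod 341).
Since the result is 1, base 2 gives no evidence that 341 is composite.

1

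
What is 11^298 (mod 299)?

11^1 ≡ 11 (mod 299)
11^2 ≡ 11^2 = 121 ≡ 121 (mod 299)
11^4 ≡ 121^2 = 14641 ≡ 289 (mod 299)
11^8 ≡ 289^2 = 83521 ≡ 100 (mod 299)
11^16 ≡ 100^2 = 10000 ≡ 133 (mod 299)
11^32 ≡ 133^2 = 17689 ≡ 48 (mod 299)
11^64 ≡ 48^2 = 2304 ≡ 211 (mod 299)
11^128 ≡ 211^2 = 44521 ≡ 269 (mod 299)
11^256 ≡ 269^2 = 72361 ≡ 3 (mod 299)
298 = 256 + 32 + 8 + 2 in binary powers of 2.
So 11^298 ≡ 3 · 48 · 100 · 121 ≡ 127 (mod 299).
Since 127 ≠ 1, base 11 is a Fermat witness: 299 is composite.

127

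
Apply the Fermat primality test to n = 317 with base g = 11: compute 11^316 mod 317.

1

11^1 ≡ 11 (mod 317)
11^2 ≡ 11^2 = 121 ≡ 121 (mod 317)
11^4 ≡ 121^2 = 14641 ≡ 59 (mod 317)
11^8 ≡ 59^2 = 3481 ≡ 311 (mod 317)
11^16 ≡ 311^2 = 96721 ≡ 36 (mod 317)
11^32 ≡ 36^2 = 1296 ≡ 28 (mod 317)
11^64 ≡ 28^2 = 784 ≡ 150 (mod 317)
11^128 ≡ 150^2 = 22500 ≡ 310 (mod 317)
11^256 ≡ 310^2 = 96100 ≡ 49 (mod 317)
316 = 256 + 32 + 16 + 8 + 4 in binary powers of 2.
So 11^316 ≡ 49 · 28 · 36 · 311 · 59 ≡ 1 (mod 317).
Since the result is 1, base 11 gives no evidence that 317 is composite.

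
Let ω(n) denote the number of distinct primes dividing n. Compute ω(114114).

6

114114 = 2 · 57057
57057 = 3 · 19019
19019 = 7 · 2717
2717 = 11 · 247
247 = 13 · 19
114114 = 2 · 3 · 7 · 11 · 13 · 19, which has 6 distinct prime factors.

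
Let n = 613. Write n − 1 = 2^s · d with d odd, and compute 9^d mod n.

1

613 − 1 = 612 = 2^2 · 153, so d = 153.
9^1 ≡ 9 (mod 613)
9^2 ≡ 9^2 = 81 ≡ 81 (mod 613)
9^4 ≡ 81^2 = 6561 ≡ 431 (mod 613)
9^8 ≡ 431^2 = 185761 ≡ 22 (mod 613)
9^16 ≡ 22^2 = 484 ≡ 484 (mod 613)
9^32 ≡ 484^2 = 234256 ≡ 90 (mod 613)
9^64 ≡ 90^2 = 8100 ≡ 131 (mod 613)
9^128 ≡ 131^2 = 17161 ≡ 610 (mod 613)
153 = 128 + 16 + 8 + 1 in binary powers of 2.
So 9^153 ≡ 610 · 484 · 22 · 9 ≡ 1 (mod 613).
Since 9^d ≡ 1 (mod 613), base 9 does not prove 613 composite.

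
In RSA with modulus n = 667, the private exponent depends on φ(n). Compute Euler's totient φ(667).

Factor: 667 = 23 · 29.
φ(667) = (23−1) · (29−1) = 22 · 28 = 616.

616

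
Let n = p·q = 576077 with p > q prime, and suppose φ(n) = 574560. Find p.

761

φ(n) = (p−1)(q−1) = n − (p+q) + 1, so p + q = 576077 − 574560 + 1 = 1518.
p and q are the roots of t² − 1518t + 576077 = 0.
Discriminant: 1518² − 4·576077 = 2304324 − 2304308 = 16; √16 = 4.
q = (1518 − 4)/2 = 757, p = (1518 + 4)/2 = 761.
Check: 757 · 761 = 576077.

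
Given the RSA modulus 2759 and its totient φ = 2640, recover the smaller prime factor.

φ(n) = (p−1)(q−1) = n − (p+q) + 1, so p + q = 2759 − 2640 + 1 = 120.
p and q are the roots of t² − 120t + 2759 = 0.
Discriminant: 120² − 4·2759 = 14400 − 11036 = 3364; √3364 = 58.
q = (120 − 58)/2 = 31, p = (120 + 58)/2 = 89.
Check: 31 · 89 = 2759.

31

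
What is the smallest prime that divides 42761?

42761 is odd.
Digit sum 20, not divisible by 3.
Ends in 1: not divisible by 5.
7: 42761 = 7·6108 + 5
11: 42761 = 11·3887 + 4
13: 42761 = 13·3289 + 4
17: 42761 = 17·2515 + 6
19: 42761 = 19·2250 + 11
23: 42761 = 23·1859 + 4
29: 42761 = 29·1474 + 15
31: 42761 = 31·1379 + 12
37: 42761 = 37·1155 + 26
41: 42761 = 41·1042 + 39
43: 42761 = 43·994 + 19
47: 42761 = 47·909 + 38
53: 42761 = 53·806 + 43
59: 42761 = 59·724 + 45
61: 42761 = 61·701

61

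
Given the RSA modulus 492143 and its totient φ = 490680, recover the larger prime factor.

φ(n) = (p−1)(q−1) = n − (p+q) + 1, so p + q = 492143 − 490680 + 1 = 1464.
p and q are the roots of t² − 1464t + 492143 = 0.
Discriminant: 1464² − 4·492143 = 2143296 − 1968572 = 174724; √174724 = 418.
q = (1464 − 418)/2 = 523, p = (1464 + 418)/2 = 941.
Check: 523 · 941 = 492143.

941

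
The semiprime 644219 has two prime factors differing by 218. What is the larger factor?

919

Since p = q + 218, we have 644219 = q(q + 218), so q² + 218q − 644219 = 0.
Discriminant: 218² + 4·644219 = 47524 + 2576876 = 2624400; √2624400 = 1620.
q = (−218 + 1620)/2 = 701, and p = q + 218 = 919.
Check: 701 · 919 = 644219.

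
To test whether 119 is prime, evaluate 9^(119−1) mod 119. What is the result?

9^1 ≡ 9 (mod 119)
9^2 ≡ 9^2 = 81 ≡ 81 (mod 119)
9^4 ≡ 81^2 = 6561 ≡ 16 (mod 119)
9^8 ≡ 16^2 = 256 ≡ 18 (mod 119)
9^16 ≡ 18^2 = 324 ≡ 86 (mod 119)
9^32 ≡ 86^2 = 7396 ≡ 18 (mod 119)
9^64 ≡ 18^2 = 324 ≡ 86 (mod 119)
118 = 64 + 32 + 16 + 4 + 2 in binary powers of 2.
So 9^118 ≡ 86 · 18 · 86 · 16 · 81 ≡ 72 (mod 119).
Since 72 ≠ 1, base 9 is a Fermat witness: 119 is composite.

72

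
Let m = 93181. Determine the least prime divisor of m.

11

93181 is odd.
Digit sum 22, not divisible by 3.
Ends in 1: not divisible by 5.
7: 93181 = 7·13311 + 4
11: 93181 = 11·8471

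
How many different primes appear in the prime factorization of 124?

2

124 = 2^2 · 31
124 = 2^2 · 31, which has 2 distinct prime factors.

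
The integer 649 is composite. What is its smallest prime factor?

11

649 is odd.
Digit sum 19, not divisible by 3.
Ends in 9: not divisible by 5.
7: 649 = 7·92 + 5
11: 649 = 11·59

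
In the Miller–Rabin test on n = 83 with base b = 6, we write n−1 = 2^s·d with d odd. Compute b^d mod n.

83 − 1 = 82 = 2^1 · 41, so d = 41.
6^1 ≡ 6 (mod 83)
6^2 ≡ 6^2 = 36 ≡ 36 (mod 83)
6^4 ≡ 36^2 = 1296 ≡ 51 (mod 83)
6^8 ≡ 51^2 = 2601 ≡ 28 (mod 83)
6^16 ≡ 28^2 = 784 ≡ 37 (mod 83)
6^32 ≡ 37^2 = 1369 ≡ 41 (mod 83)
41 = 32 + 8 + 1 in binary powers of 2.
So 6^41 ≡ 41 · 28 · 6 ≡ 82 (mod 83).
Since 6^d ≡ 82 (mod 83), base 6 does not prove 83 composite.

82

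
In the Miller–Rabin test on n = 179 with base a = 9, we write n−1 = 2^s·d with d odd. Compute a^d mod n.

1

179 − 1 = 178 = 2^1 · 89, so d = 89.
9^1 ≡ 9 (mod 179)
9^2 ≡ 9^2 = 81 ≡ 81 (mod 179)
9^4 ≡ 81^2 = 6561 ≡ 117 (mod 179)
9^8 ≡ 117^2 = 13689 ≡ 85 (mod 179)
9^16 ≡ 85^2 = 7225 ≡ 65 (mod 179)
9^32 ≡ 65^2 = 4225 ≡ 108 (mod 179)
9^64 ≡ 108^2 = 11664 ≡ 29 (mod 179)
89 = 64 + 16 + 8 + 1 in binary powers of 2.
So 9^89 ≡ 29 · 65 · 85 · 9 ≡ 1 (mod 179).
Since 9^d ≡ 1 (mod 179), base 9 does not prove 179 composite.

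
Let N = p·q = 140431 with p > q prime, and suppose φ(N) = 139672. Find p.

443

φ(n) = (p−1)(q−1) = n − (p+q) + 1, so p + q = 140431 − 139672 + 1 = 760.
p and q are the roots of t² − 760t + 140431 = 0.
Discriminant: 760² − 4·140431 = 577600 − 561724 = 15876; √15876 = 126.
q = (760 − 126)/2 = 317, p = (760 + 126)/2 = 443.
Check: 317 · 443 = 140431.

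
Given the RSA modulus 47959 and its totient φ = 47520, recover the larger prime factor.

241

φ(n) = (p−1)(q−1) = n − (p+q) + 1, so p + q = 47959 − 47520 + 1 = 440.
p and q are the roots of t² − 440t + 47959 = 0.
Discriminant: 440² − 4·47959 = 193600 − 191836 = 1764; √1764 = 42.
q = (440 − 42)/2 = 199, p = (440 + 42)/2 = 241.
Check: 199 · 241 = 47959.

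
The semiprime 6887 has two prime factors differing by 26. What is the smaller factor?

71

Since p = q + 26, we have 6887 = q(q + 26), so q² + 26q − 6887 = 0.
Discriminant: 26² + 4·6887 = 676 + 27548 = 28224; √28224 = 168.
q = (−26 + 168)/2 = 71, and p = q + 26 = 97.
Check: 71 · 97 = 6887.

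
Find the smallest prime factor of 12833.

12833 is odd.
Digit sum 17, not divisible by 3.
Ends in 3: not divisible by 5.
7: 12833 = 7·1833 + 2
11: 12833 = 11·1166 + 7
13: 12833 = 13·987 + 2
17: 12833 = 17·754 + 15
19: 12833 = 19·675 + 8
23: 12833 = 23·557 + 22
29: 12833 = 29·442 + 15
31: 12833 = 31·413 + 30
37: 12833 = 37·346 + 31
41: 12833 = 41·313

41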